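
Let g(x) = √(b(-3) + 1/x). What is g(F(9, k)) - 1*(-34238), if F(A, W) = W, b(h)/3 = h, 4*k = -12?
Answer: 34238 + 2*I*√21/3 ≈ 34238.0 + 3.055*I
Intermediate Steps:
k = -3 (k = (¼)*(-12) = -3)
b(h) = 3*h
g(x) = √(-9 + 1/x) (g(x) = √(3*(-3) + 1/x) = √(-9 + 1/x))
g(F(9, k)) - 1*(-34238) = √(-9 + 1/(-3)) - 1*(-34238) = √(-9 - ⅓) + 34238 = √(-28/3) + 34238 = 2*I*√21/3 + 34238 = 34238 + 2*I*√21/3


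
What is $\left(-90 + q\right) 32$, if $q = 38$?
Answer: $-1664$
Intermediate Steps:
$\left(-90 + q\right) 32 = \left(-90 + 38\right) 32 = \left(-52\right) 32 = -1664$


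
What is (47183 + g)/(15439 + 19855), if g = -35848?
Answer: 11335/35294 ≈ 0.32116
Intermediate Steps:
(47183 + g)/(15439 + 19855) = (47183 - 35848)/(15439 + 19855) = 11335/35294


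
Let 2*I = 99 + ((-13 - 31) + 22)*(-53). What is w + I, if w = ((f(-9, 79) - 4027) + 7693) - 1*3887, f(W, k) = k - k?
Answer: 823/2 ≈ 411.50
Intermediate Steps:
f(W, k) = 0
I = 1265/2 (I = (99 + ((-13 - 31) + 22)*(-53))/2 = (99 + (-44 + 22)*(-53))/2 = (99 - 22*(-53))/2 = (99 + 1166)/2 = (½)*1265 = 1265/2 ≈ 632.50)
w = -221 (w = ((0 - 4027) + 7693) - 1*3887 = (-4027 + 7693) - 3887 = 3666 - 3887 = -221)
w + I = -221 + 1265/2 = 823/2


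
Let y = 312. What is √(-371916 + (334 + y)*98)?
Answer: 8*I*√4822 ≈ 555.53*I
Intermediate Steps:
√(-371916 + (334 + y)*98) = √(-371916 + (334 + 312)*98) = √(-371916 + 646*98) = √(-371916 + 63308) = √(-308608) = 8*I*√4822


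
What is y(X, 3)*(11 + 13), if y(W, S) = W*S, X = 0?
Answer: 0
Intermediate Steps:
y(W, S) = S*W
y(X, 3)*(11 + 13) = (3*0)*(11 + 13) = 0*24 = 0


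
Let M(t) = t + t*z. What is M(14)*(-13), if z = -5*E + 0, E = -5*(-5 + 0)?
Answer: 22568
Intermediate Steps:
E = 25 (E = -5*(-5) = 25)
z = -125 (z = -5*25 + 0 = -125 + 0 = -125)
M(t) = -124*t (M(t) = t + t*(-125) = t - 125*t = -124*t)
M(14)*(-13) = -124*14*(-13) = -1736*(-13) = 22568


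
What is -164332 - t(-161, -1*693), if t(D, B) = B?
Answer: -163639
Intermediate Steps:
-164332 - t(-161, -1*693) = -164332 - (-1)*693 = -164332 - 1*(-693) = -164332 + 693 = -163639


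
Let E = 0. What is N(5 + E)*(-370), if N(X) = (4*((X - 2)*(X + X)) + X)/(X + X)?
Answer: -4625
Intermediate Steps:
N(X) = (X + 8*X*(-2 + X))/(2*X) (N(X) = (4*((-2 + X)*(2*X)) + X)/((2*X)) = (4*(2*X*(-2 + X)) + X)*(1/(2*X)) = (8*X*(-2 + X) + X)*(1/(2*X)) = (X + 8*X*(-2 + X))*(1/(2*X)) = (X + 8*X*(-2 + X))/(2*X))
N(5 + E)*(-370) = (-15/2 + 4*(5 + 0))*(-370) = (-15/2 + 4*5)*(-370) = (-15/2 + 20)*(-370) = (25/2)*(-370) = -4625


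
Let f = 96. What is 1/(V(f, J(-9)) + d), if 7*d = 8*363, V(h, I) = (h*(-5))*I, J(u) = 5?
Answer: -7/13896 ≈ -0.00050374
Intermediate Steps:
V(h, I) = -5*I*h (V(h, I) = (-5*h)*I = -5*I*h)
d = 2904/7 (d = (8*363)/7 = (⅐)*2904 = 2904/7 ≈ 414.86)
1/(V(f, J(-9)) + d) = 1/(-5*5*96 + 2904/7) = 1/(-2400 + 2904/7) = 1/(-13896/7) = -7/13896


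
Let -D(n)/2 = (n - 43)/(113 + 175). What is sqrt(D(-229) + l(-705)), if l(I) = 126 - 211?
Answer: 2*I*sqrt(187)/3 ≈ 9.1165*I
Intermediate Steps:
D(n) = 43/144 - n/144 (D(n) = -2*(n - 43)/(113 + 175) = -2*(-43 + n)/288 = -2*(-43/288 + n/288) = 43/144 - n/144)
l(I) = -85
sqrt(D(-229) + l(-705)) = sqrt((43/144 - 1/144*(-229)) - 85) = sqrt((43/144 + 229/144) - 85) = sqrt(17/9 - 85) = sqrt(-748/9) = 2*I*sqrt(187)/3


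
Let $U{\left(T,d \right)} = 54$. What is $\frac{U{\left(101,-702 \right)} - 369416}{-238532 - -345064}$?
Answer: $- \frac{184681}{53266} \approx -3.4671$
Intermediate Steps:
$\frac{U{\left(101,-702 \right)} - 369416}{-238532 - -345064} = \frac{54 - 369416}{-238532 - -345064} = - \frac{369362}{-238532 + 345064} = - \frac{369362}{106532} = \left(-369362\right) \frac{1}{106532} = - \frac{184681}{53266}$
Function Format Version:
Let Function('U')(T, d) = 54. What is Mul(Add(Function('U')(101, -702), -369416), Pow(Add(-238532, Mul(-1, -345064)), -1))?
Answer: Rational(-184681, 53266) ≈ -3.4671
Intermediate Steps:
Mul(Add(Function('U')(101, -702), -369416), Pow(Add(-238532, Mul(-1, -345064)), -1)) = Mul(Add(54, -369416), Pow(Add(-238532, Mul(-1, -345064)), -1)) = Mul(-369362, Pow(Add(-238532, 345064), -1)) = Mul(-369362, Pow(106532, -1)) = Mul(-369362, Rational(1, 106532)) = Rational(-184681, 53266)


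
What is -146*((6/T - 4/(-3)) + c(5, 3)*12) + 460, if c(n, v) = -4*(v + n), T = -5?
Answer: 847568/15 ≈ 56505.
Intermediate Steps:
c(n, v) = -4*n - 4*v (c(n, v) = -4*(n + v) = -4*n - 4*v)
-146*((6/T - 4/(-3)) + c(5, 3)*12) + 460 = -146*((6/(-5) - 4/(-3)) + (-4*5 - 4*3)*12) + 460 = -146*((6*(-⅕) - 4*(-⅓)) + (-20 - 12)*12) + 460 = -146*((-6/5 + 4/3) - 32*12) + 460 = -146*(2/15 - 384) + 460 = -146*(-5758/15) + 460 = 840668/15 + 460 = 847568/15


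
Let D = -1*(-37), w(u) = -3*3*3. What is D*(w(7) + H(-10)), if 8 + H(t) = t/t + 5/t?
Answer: -2553/2 ≈ -1276.5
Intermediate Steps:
w(u) = -27 (w(u) = -9*3 = -27)
H(t) = -7 + 5/t (H(t) = -8 + (t/t + 5/t) = -8 + (1 + 5/t) = -7 + 5/t)
D = 37
D*(w(7) + H(-10)) = 37*(-27 + (-7 + 5/(-10))) = 37*(-27 + (-7 + 5*(-⅒))) = 37*(-27 + (-7 - ½)) = 37*(-27 - 15/2) = 37*(-69/2) = -2553/2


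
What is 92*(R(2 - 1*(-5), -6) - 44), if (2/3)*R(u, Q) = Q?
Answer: -4876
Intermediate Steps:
R(u, Q) = 3*Q/2
92*(R(2 - 1*(-5), -6) - 44) = 92*((3/2)*(-6) - 44) = 92*(-9 - 44) = 92*(-53) = -4876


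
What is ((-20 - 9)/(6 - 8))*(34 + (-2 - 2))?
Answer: 435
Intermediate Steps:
((-20 - 9)/(6 - 8))*(34 + (-2 - 2)) = (-29/(-2))*(34 - 4) = -29*(-½)*30 = (29/2)*30 = 435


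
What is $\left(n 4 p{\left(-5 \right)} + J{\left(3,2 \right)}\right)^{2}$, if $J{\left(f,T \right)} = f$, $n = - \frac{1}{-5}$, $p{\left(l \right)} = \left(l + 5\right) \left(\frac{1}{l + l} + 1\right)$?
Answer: $9$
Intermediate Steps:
$p{\left(l \right)} = \left(1 + \frac{1}{2 l}\right) \left(5 + l\right)$ ($p{\left(l \right)} = \left(5 + l\right) \left(\frac{1}{2 l} + 1\right) = \left(5 + l\right) \left(1 + \frac{1}{2 l}\right) = \left(1 + \frac{1}{2 l}\right) \left(5 + l\right)$)
$n = \frac{1}{5}$ ($n = \left(-1\right) \left(- \frac{1}{5}\right) = \frac{1}{5} \approx 0.2$)
$\left(n 4 p{\left(-5 \right)} + J{\left(3,2 \right)}\right)^{2} = \left(\frac{1}{5} \cdot 4 \left(\frac{11}{2} - 5 + \frac{5}{2 \left(-5\right)}\right) + 3\right)^{2} = \left(\frac{4 \left(\frac{11}{2} - 5 + \frac{5}{2} \left(- \frac{1}{5}\right)\right)}{5} + 3\right)^{2} = \left(\frac{4 \left(\frac{11}{2} - 5 - \frac{1}{2}\right)}{5} + 3\right)^{2} = \left(\frac{4}{5} \cdot 0 + 3\right)^{2} = \left(0 + 3\right)^{2} = 3^{2} = 9$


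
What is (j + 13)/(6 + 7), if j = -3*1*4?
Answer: 1/13 ≈ 0.076923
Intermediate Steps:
j = -12 (j = -3*4 = -12)
(j + 13)/(6 + 7) = (-12 + 13)/(6 + 7) = 1/13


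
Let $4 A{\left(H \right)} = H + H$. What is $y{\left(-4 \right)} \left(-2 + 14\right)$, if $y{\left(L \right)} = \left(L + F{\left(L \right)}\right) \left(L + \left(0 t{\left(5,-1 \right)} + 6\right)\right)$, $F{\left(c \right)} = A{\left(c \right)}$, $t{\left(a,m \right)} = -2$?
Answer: $-144$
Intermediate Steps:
$A{\left(H \right)} = \frac{H}{2}$ ($A{\left(H \right)} = \frac{H + H}{4} = \frac{2 H}{4} = \frac{H}{2}$)
$F{\left(c \right)} = \frac{c}{2}$
$y{\left(L \right)} = \frac{3 L \left(6 + L\right)}{2}$ ($y{\left(L \right)} = \left(L + \frac{L}{2}\right) \left(L + \left(0 \left(-2\right) + 6\right)\right) = \frac{3 L}{2} \left(L + \left(0 + 6\right)\right) = \frac{3 L}{2} \left(L + 6\right) = \frac{3 L}{2} \left(6 + L\right) = \frac{3 L \left(6 + L\right)}{2}$)
$y{\left(-4 \right)} \left(-2 + 14\right) = \frac{3}{2} \left(-4\right) \left(6 - 4\right) \left(-2 + 14\right) = \frac{3}{2} \left(-4\right) 2 \cdot 12 = \left(-12\right) 12 = -144$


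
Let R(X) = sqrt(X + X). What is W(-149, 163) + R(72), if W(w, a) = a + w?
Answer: 26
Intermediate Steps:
R(X) = sqrt(2)*sqrt(X) (R(X) = sqrt(2*X) = sqrt(2)*sqrt(X))
W(-149, 163) + R(72) = (163 - 149) + sqrt(2)*sqrt(72) = 14 + sqrt(2)*(6*sqrt(2)) = 14 + 12 = 26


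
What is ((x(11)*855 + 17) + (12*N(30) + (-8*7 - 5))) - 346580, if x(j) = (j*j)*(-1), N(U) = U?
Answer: -449719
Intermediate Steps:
x(j) = -j² (x(j) = j²*(-1) = -j²)
((x(11)*855 + 17) + (12*N(30) + (-8*7 - 5))) - 346580 = ((-1*11²*855 + 17) + (12*30 + (-8*7 - 5))) - 346580 = ((-1*121*855 + 17) + (360 + (-56 - 5))) - 346580 = ((-121*855 + 17) + (360 - 61)) - 346580 = ((-103455 + 17) + 299) - 346580 = (-103438 + 299) - 346580 = -103139 - 346580 = -449719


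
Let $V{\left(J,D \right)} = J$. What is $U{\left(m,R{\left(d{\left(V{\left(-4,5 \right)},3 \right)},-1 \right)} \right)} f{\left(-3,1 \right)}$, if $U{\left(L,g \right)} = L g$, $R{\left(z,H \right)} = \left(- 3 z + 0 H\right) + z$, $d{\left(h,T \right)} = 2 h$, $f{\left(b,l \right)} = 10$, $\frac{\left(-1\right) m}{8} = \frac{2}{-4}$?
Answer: $640$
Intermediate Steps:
$m = 4$ ($m = - 8 \frac{2}{-4} = - 8 \cdot 2 \left(- \frac{1}{4}\right) = \left(-8\right) \left(- \frac{1}{2}\right) = 4$)
$R{\left(z,H \right)} = - 2 z$ ($R{\left(z,H \right)} = \left(- 3 z + 0\right) + z = - 3 z + z = - 2 z$)
$U{\left(m,R{\left(d{\left(V{\left(-4,5 \right)},3 \right)},-1 \right)} \right)} f{\left(-3,1 \right)} = 4 \left(- 2 \cdot 2 \left(-4\right)\right) 10 = 4 \left(\left(-2\right) \left(-8\right)\right) 10 = 4 \cdot 16 \cdot 10 = 64 \cdot 10 = 640$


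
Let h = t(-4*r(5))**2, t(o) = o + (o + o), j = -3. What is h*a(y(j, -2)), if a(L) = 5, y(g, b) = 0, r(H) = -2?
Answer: 2880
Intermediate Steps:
t(o) = 3*o (t(o) = o + 2*o = 3*o)
h = 576 (h = (3*(-4*(-2)))**2 = (3*8)**2 = 24**2 = 576)
h*a(y(j, -2)) = 576*5 = 2880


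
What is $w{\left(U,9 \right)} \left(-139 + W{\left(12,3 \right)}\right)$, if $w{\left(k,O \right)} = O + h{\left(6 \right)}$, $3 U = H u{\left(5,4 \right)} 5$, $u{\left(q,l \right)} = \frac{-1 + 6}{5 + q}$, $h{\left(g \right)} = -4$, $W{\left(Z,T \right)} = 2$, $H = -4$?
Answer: $-685$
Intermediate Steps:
$u{\left(q,l \right)} = \frac{5}{5 + q}$
$U = - \frac{10}{3}$ ($U = \frac{- 4 \frac{5}{5 + 5} \cdot 5}{3} = \frac{- 4 \cdot \frac{5}{10} \cdot 5}{3} = \frac{- 4 \cdot 5 \cdot \frac{1}{10} \cdot 5}{3} = \frac{\left(-4\right) \frac{1}{2} \cdot 5}{3} = \frac{\left(-2\right) 5}{3} = \frac{1}{3} \left(-10\right) = - \frac{10}{3} \approx -3.3333$)
$w{\left(k,O \right)} = -4 + O$ ($w{\left(k,O \right)} = O - 4 = -4 + O$)
$w{\left(U,9 \right)} \left(-139 + W{\left(12,3 \right)}\right) = \left(-4 + 9\right) \left(-139 + 2\right) = 5 \left(-137\right) = -685$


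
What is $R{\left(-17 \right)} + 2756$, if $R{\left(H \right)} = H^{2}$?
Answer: $3045$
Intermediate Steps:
$R{\left(-17 \right)} + 2756 = \left(-17\right)^{2} + 2756 = 289 + 2756 = 3045$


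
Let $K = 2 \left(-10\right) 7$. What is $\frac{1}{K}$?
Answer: $- \frac{1}{140} \approx -0.0071429$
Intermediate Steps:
$K = -140$ ($K = \left(-20\right) 7 = -140$)
$\frac{1}{K} = \frac{1}{-140} = - \frac{1}{140}$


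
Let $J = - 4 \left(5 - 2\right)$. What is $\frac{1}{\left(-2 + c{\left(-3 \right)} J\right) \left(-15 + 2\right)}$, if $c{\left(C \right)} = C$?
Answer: $- \frac{1}{442} \approx -0.0022624$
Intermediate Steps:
$J = -12$ ($J = \left(-4\right) 3 = -12$)
$\frac{1}{\left(-2 + c{\left(-3 \right)} J\right) \left(-15 + 2\right)} = \frac{1}{\left(-2 - -36\right) \left(-15 + 2\right)} = \frac{1}{\left(-2 + 36\right) \left(-13\right)} = \frac{1}{34 \left(-13\right)} = \frac{1}{-442} = - \frac{1}{442}$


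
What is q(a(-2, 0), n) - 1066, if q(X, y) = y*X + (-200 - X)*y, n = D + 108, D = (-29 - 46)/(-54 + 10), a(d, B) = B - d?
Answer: -253076/11 ≈ -23007.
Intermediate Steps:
D = 75/44 (D = -75/(-44) = -75*(-1/44) = 75/44 ≈ 1.7045)
n = 4827/44 (n = 75/44 + 108 = 4827/44 ≈ 109.70)
q(X, y) = X*y + y*(-200 - X)
q(a(-2, 0), n) - 1066 = -200*4827/44 - 1066 = -241350/11 - 1066 = -253076/11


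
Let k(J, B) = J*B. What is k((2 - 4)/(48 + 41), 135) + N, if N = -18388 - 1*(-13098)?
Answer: -471080/89 ≈ -5293.0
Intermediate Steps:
N = -5290 (N = -18388 + 13098 = -5290)
k(J, B) = B*J
k((2 - 4)/(48 + 41), 135) + N = 135*((2 - 4)/(48 + 41)) - 5290 = 135*(-2/89) - 5290 = -270/89 - 5290 = -471080/89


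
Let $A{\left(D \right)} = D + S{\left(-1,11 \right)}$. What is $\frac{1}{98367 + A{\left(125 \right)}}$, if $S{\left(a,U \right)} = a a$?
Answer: $\frac{1}{98493} \approx 1.0153 \cdot 10^{-5}$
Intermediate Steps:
$S{\left(a,U \right)} = a^{2}$
$A{\left(D \right)} = 1 + D$ ($A{\left(D \right)} = D + \left(-1\right)^{2} = D + 1 = 1 + D$)
$\frac{1}{98367 + A{\left(125 \right)}} = \frac{1}{98367 + \left(1 + 125\right)} = \frac{1}{98367 + 126} = \frac{1}{98493}$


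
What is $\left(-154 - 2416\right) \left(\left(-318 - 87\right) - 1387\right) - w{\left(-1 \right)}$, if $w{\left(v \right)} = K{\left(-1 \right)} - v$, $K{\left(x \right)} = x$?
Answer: $4605440$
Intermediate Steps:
$w{\left(v \right)} = -1 - v$
$\left(-154 - 2416\right) \left(\left(-318 - 87\right) - 1387\right) - w{\left(-1 \right)} = \left(-154 - 2416\right) \left(\left(-318 - 87\right) - 1387\right) - \left(-1 - -1\right) = - 2570 \left(\left(-318 - 87\right) - 1387\right) - \left(-1 + 1\right) = - 2570 \left(-405 - 1387\right) - 0 = \left(-2570\right) \left(-1792\right) + 0 = 4605440 + 0 = 4605440$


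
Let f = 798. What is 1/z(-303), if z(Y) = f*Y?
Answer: -1/241794 ≈ -4.1357e-6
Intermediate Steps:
z(Y) = 798*Y
1/z(-303) = 1/(798*(-303)) = 1/(-241794) = -1/241794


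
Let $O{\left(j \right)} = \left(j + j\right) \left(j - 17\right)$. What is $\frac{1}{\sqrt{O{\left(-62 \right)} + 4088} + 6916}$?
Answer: $\frac{133}{919561} - \frac{\sqrt{3471}}{23908586} \approx 0.00014217$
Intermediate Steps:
$O{\left(j \right)} = 2 j \left(-17 + j\right)$
$\frac{1}{\sqrt{O{\left(-62 \right)} + 4088} + 6916} = \frac{1}{\sqrt{2 \left(-62\right) \left(-17 - 62\right) + 4088} + 6916} = \frac{1}{\sqrt{2 \left(-62\right) \left(-79\right) + 4088} + 6916} = \frac{1}{\sqrt{9796 + 4088} + 6916} = \frac{1}{\sqrt{13884} + 6916} = \frac{1}{2 \sqrt{3471} + 6916} = \frac{1}{6916 + 2 \sqrt{3471}}$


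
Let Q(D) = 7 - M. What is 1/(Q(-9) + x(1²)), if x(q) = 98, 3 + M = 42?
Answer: 1/66 ≈ 0.015152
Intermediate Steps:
M = 39 (M = -3 + 42 = 39)
Q(D) = -32 (Q(D) = 7 - 1*39 = 7 - 39 = -32)
1/(Q(-9) + x(1²)) = 1/(-32 + 98) = 1/66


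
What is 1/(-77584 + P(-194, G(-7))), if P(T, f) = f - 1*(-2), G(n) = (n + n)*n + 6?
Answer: -1/77478 ≈ -1.2907e-5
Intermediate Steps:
G(n) = 6 + 2*n**2 (G(n) = (2*n)*n + 6 = 2*n**2 + 6 = 6 + 2*n**2)
P(T, f) = 2 + f (P(T, f) = f + 2 = 2 + f)
1/(-77584 + P(-194, G(-7))) = 1/(-77584 + (2 + (6 + 2*(-7)**2))) = 1/(-77584 + (2 + (6 + 2*49))) = 1/(-77584 + (2 + (6 + 98))) = 1/(-77584 + (2 + 104)) = 1/(-77584 + 106) = 1/(-77478) = -1/77478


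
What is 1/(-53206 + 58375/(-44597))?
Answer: -44597/2372886357 ≈ -1.8794e-5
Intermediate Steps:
1/(-53206 + 58375/(-44597)) = 1/(-53206 + 58375*(-1/44597)) = 1/(-53206 - 58375/44597) = 1/(-2372886357/44597) = -44597/2372886357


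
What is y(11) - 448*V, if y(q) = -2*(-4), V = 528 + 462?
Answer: -443512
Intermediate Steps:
V = 990
y(q) = 8
y(11) - 448*V = 8 - 448*990 = 8 - 443520 = -443512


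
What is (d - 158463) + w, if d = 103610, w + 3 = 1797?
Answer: -53059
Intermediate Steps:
w = 1794 (w = -3 + 1797 = 1794)
(d - 158463) + w = (103610 - 158463) + 1794 = -54853 + 1794 = -53059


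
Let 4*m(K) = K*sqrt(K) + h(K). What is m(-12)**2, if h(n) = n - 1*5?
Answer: -1439/16 + 51*I*sqrt(3) ≈ -89.938 + 88.335*I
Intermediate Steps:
h(n) = -5 + n (h(n) = n - 5 = -5 + n)
m(K) = -5/4 + K/4 + K**(3/2)/4 (m(K) = (K*sqrt(K) + (-5 + K))/4 = (K**(3/2) + (-5 + K))/4 = (-5 + K + K**(3/2))/4 = -5/4 + K/4 + K**(3/2)/4)
m(-12)**2 = (-5/4 + (1/4)*(-12) + (-12)**(3/2)/4)**2 = (-5/4 - 3 + (-24*I*sqrt(3))/4)**2 = (-5/4 - 3 - 6*I*sqrt(3))**2 = (-17/4 - 6*I*sqrt(3))**2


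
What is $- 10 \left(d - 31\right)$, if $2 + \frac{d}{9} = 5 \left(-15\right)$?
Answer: $7240$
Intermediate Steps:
$d = -693$ ($d = -18 + 9 \cdot 5 \left(-15\right) = -18 + 9 \left(-75\right) = -18 - 675 = -693$)
$- 10 \left(d - 31\right) = - 10 \left(-693 - 31\right) = \left(-10\right) \left(-724\right) = 7240$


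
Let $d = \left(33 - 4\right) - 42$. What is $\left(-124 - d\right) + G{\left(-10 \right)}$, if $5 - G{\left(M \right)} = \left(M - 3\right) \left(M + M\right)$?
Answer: $-366$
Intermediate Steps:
$d = -13$ ($d = 29 - 42 = -13$)
$G{\left(M \right)} = 5 - 2 M \left(-3 + M\right)$ ($G{\left(M \right)} = 5 - \left(M - 3\right) \left(M + M\right) = 5 - \left(-3 + M\right) 2 M = 5 - 2 M \left(-3 + M\right)$)
$\left(-124 - d\right) + G{\left(-10 \right)} = \left(-124 - -13\right) + \left(5 - 2 \left(-10\right)^{2} + 6 \left(-10\right)\right) = \left(-124 + 13\right) - 255 = -111 - 255 = -366$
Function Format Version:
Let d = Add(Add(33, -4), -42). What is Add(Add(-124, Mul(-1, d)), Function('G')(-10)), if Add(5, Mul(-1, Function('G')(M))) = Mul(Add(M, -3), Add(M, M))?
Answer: -366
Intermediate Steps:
d = -13 (d = Add(29, -42) = -13)
Function('G')(M) = Add(5, Mul(-2, M, Add(-3, M))) (Function('G')(M) = Add(5, Mul(-1, Mul(Add(M, -3), Add(M, M)))) = Add(5, Mul(-1, Mul(Add(-3, M), Mul(2, M)))) = Add(5, Mul(-1, Mul(2, M, Add(-3, M)))) = Add(5, Mul(-2, M, Add(-3, M))))
Add(Add(-124, Mul(-1, d)), Function('G')(-10)) = Add(Add(-124, Mul(-1, -13)), Add(5, Mul(-2, Pow(-10, 2)), Mul(6, -10))) = Add(Add(-124, 13), Add(5, Mul(-2, 100), -60)) = Add(-111, Add(5, -200, -60)) = Add(-111, -255) = -366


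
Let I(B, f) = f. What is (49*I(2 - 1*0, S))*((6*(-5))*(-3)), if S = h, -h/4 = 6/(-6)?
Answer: 17640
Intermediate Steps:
h = 4 (h = -24/(-6) = -24*(-1)/6 = -4*(-1) = 4)
S = 4
(49*I(2 - 1*0, S))*((6*(-5))*(-3)) = (49*4)*((6*(-5))*(-3)) = 196*(-30*(-3)) = 196*90 = 17640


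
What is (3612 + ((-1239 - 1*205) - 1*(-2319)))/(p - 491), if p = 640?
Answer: 4487/149 ≈ 30.114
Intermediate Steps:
(3612 + ((-1239 - 1*205) - 1*(-2319)))/(p - 491) = (3612 + ((-1239 - 1*205) - 1*(-2319)))/(640 - 491) = (3612 + ((-1239 - 205) + 2319))/149 = (3612 + (-1444 + 2319))*(1/149) = (3612 + 875)*(1/149) = 4487*(1/149) = 4487/149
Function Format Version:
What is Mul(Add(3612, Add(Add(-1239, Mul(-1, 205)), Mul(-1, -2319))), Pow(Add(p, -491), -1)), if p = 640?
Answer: Rational(4487, 149) ≈ 30.114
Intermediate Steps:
Mul(Add(3612, Add(Add(-1239, Mul(-1, 205)), Mul(-1, -2319))), Pow(Add(p, -491), -1)) = Mul(Add(3612, Add(Add(-1239, Mul(-1, 205)), Mul(-1, -2319))), Pow(Add(640, -491), -1)) = Mul(Add(3612, Add(Add(-1239, -205), 2319)), Pow(149, -1)) = Mul(Add(3612, Add(-1444, 2319)), Rational(1, 149)) = Mul(Add(3612, 875), Rational(1, 149)) = Mul(4487, Rational(1, 149)) = Rational(4487, 149)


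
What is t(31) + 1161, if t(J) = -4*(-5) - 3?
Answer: 1178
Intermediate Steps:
t(J) = 17 (t(J) = 20 - 3 = 17)
t(31) + 1161 = 17 + 1161 = 1178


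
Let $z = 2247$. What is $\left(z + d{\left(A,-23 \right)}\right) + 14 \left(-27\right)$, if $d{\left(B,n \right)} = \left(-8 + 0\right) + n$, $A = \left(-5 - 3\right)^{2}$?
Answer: $1838$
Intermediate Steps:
$A = 64$ ($A = \left(-8\right)^{2} = 64$)
$d{\left(B,n \right)} = -8 + n$
$\left(z + d{\left(A,-23 \right)}\right) + 14 \left(-27\right) = \left(2247 - 31\right) + 14 \left(-27\right) = \left(2247 - 31\right) - 378 = 2216 - 378 = 1838$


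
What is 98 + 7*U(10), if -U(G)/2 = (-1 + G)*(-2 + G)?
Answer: -910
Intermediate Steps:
U(G) = -2*(-1 + G)*(-2 + G)
98 + 7*U(10) = 98 + 7*(-4 - 2*10**2 + 6*10) = 98 + 7*(-4 - 2*100 + 60) = 98 + 7*(-4 - 200 + 60) = 98 + 7*(-144) = 98 - 1008 = -910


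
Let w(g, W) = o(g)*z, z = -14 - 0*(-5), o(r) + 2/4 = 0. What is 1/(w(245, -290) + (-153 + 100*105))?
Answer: 1/10354 ≈ 9.6581e-5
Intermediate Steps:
o(r) = -½ (o(r) = -½ + 0 = -½)
z = -14 (z = -14 - 1*0 = -14 + 0 = -14)
w(g, W) = 7 (w(g, W) = -½*(-14) = 7)
1/(w(245, -290) + (-153 + 100*105)) = 1/(7 + (-153 + 100*105)) = 1/(7 + (-153 + 10500)) = 1/(7 + 10347) = 1/10354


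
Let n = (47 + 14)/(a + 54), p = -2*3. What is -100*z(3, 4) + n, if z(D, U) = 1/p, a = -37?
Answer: 1033/51 ≈ 20.255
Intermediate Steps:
p = -6
z(D, U) = -⅙ (z(D, U) = 1/(-6) = -⅙)
n = 61/17 (n = (47 + 14)/(-37 + 54) = 61/17 ≈ 3.5882)
-100*z(3, 4) + n = -100*(-⅙) + 61/17 = 50/3 + 61/17 = 1033/51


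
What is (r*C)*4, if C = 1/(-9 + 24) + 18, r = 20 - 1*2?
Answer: 6504/5 ≈ 1300.8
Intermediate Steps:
r = 18 (r = 20 - 2 = 18)
C = 271/15 (C = 1/15 + 18 = 271/15 ≈ 18.067)
(r*C)*4 = (18*(271/15))*4 = (1626/5)*4 = 6504/5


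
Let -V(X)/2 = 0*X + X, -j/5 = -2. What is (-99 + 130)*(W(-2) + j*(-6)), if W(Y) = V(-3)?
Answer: -1674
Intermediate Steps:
j = 10 (j = -5*(-2) = 10)
V(X) = -2*X (V(X) = -2*(0*X + X) = -2*(0 + X) = -2*X)
W(Y) = 6 (W(Y) = -2*(-3) = 6)
(-99 + 130)*(W(-2) + j*(-6)) = (-99 + 130)*(6 + 10*(-6)) = 31*(6 - 60) = 31*(-54) = -1674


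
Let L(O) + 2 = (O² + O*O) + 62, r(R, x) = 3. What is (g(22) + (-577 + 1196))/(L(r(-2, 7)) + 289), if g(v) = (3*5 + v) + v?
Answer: 678/367 ≈ 1.8474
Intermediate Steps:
g(v) = 15 + 2*v (g(v) = (15 + v) + v = 15 + 2*v)
L(O) = 60 + 2*O² (L(O) = -2 + ((O² + O*O) + 62) = -2 + ((O² + O²) + 62) = -2 + (2*O² + 62) = -2 + (62 + 2*O²) = 60 + 2*O²)
(g(22) + (-577 + 1196))/(L(r(-2, 7)) + 289) = ((15 + 2*22) + (-577 + 1196))/((60 + 2*3²) + 289) = ((15 + 44) + 619)/((60 + 2*9) + 289) = (59 + 619)/((60 + 18) + 289) = 678/(78 + 289) = 678/367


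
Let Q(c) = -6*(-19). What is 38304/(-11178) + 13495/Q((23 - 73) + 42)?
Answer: 2712601/23598 ≈ 114.95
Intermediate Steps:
Q(c) = 114
38304/(-11178) + 13495/Q((23 - 73) + 42) = 38304/(-11178) + 13495/114 = 38304*(-1/11178) + 13495*(1/114) = -2128/621 + 13495/114 = 2712601/23598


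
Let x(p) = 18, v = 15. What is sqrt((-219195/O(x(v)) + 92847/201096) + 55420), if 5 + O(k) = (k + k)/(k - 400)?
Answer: sqrt(4845117498832862)/221844 ≈ 313.77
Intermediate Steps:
O(k) = -5 + 2*k/(-400 + k) (O(k) = -5 + (k + k)/(k - 400) = -5 + (2*k)/(-400 + k) = -5 + 2*k/(-400 + k))
sqrt((-219195/O(x(v)) + 92847/201096) + 55420) = sqrt((-219195*(-400 + 18)/(2000 - 3*18) + 92847/201096) + 55420) = sqrt((-219195*(-382/(2000 - 54)) + 92847*(1/201096)) + 55420) = sqrt((-219195/((-1/382*1946)) + 30949/67032) + 55420) = sqrt((-219195/(-973/191) + 30949/67032) + 55420) = sqrt((-219195*(-191/973) + 30949/67032) + 55420) = sqrt((41866245/973 + 30949/67032) + 55420) = sqrt(400915464031/9317448 + 55420) = sqrt(917288432191/9317448) = sqrt(4845117498832862)/221844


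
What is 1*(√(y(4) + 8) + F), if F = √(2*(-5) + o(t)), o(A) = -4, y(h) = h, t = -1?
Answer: 2*√3 + I*√14 ≈ 3.4641 + 3.7417*I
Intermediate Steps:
F = I*√14 (F = √(2*(-5) - 4) = √(-10 - 4) = √(-14) = I*√14 ≈ 3.7417*I)
1*(√(y(4) + 8) + F) = 1*(√(4 + 8) + I*√14) = 1*(√12 + I*√14) = 1*(2*√3 + I*√14) = 2*√3 + I*√14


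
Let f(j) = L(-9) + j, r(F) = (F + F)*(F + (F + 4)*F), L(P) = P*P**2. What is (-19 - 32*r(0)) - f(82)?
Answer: 628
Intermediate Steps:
L(P) = P**3
r(F) = 2*F*(F + F*(4 + F)) (r(F) = (2*F)*(F + (4 + F)*F) = (2*F)*(F + F*(4 + F)) = 2*F*(F + F*(4 + F)))
f(j) = -729 + j (f(j) = (-9)**3 + j = -729 + j)
(-19 - 32*r(0)) - f(82) = (-19 - 64*0**2*(5 + 0)) - (-729 + 82) = (-19 - 64*0*5) - 1*(-647) = (-19 - 32*0) + 647 = (-19 + 0) + 647 = -19 + 647 = 628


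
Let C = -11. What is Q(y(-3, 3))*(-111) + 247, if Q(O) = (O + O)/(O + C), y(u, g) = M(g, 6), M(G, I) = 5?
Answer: 432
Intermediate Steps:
y(u, g) = 5
Q(O) = 2*O/(-11 + O) (Q(O) = (O + O)/(O - 11) = (2*O)/(-11 + O) = 2*O/(-11 + O))
Q(y(-3, 3))*(-111) + 247 = (2*5/(-11 + 5))*(-111) + 247 = (2*5/(-6))*(-111) + 247 = (2*5*(-1/6))*(-111) + 247 = -5/3*(-111) + 247 = 185 + 247 = 432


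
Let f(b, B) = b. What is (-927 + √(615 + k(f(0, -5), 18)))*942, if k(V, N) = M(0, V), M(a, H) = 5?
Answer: -873234 + 1884*√155 ≈ -8.4978e+5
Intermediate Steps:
k(V, N) = 5
(-927 + √(615 + k(f(0, -5), 18)))*942 = (-927 + √(615 + 5))*942 = (-927 + √620)*942 = (-927 + 2*√155)*942 = -873234 + 1884*√155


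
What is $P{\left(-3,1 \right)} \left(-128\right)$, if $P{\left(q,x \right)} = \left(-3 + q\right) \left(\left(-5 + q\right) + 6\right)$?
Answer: $-1536$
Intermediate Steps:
$P{\left(q,x \right)} = \left(1 + q\right) \left(-3 + q\right)$ ($P{\left(q,x \right)} = \left(-3 + q\right) \left(1 + q\right) = \left(1 + q\right) \left(-3 + q\right)$)
$P{\left(-3,1 \right)} \left(-128\right) = \left(-3 + \left(-3\right)^{2} - -6\right) \left(-128\right) = \left(-3 + 9 + 6\right) \left(-128\right) = 12 \left(-128\right) = -1536$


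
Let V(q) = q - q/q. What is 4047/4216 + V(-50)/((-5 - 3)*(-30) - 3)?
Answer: 248041/333064 ≈ 0.74472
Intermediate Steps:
V(q) = -1 + q (V(q) = q - 1*1 = q - 1 = -1 + q)
4047/4216 + V(-50)/((-5 - 3)*(-30) - 3) = 4047/4216 + (-1 - 50)/((-5 - 3)*(-30) - 3) = 4047*(1/4216) - 51/(-8*(-30) - 3) = 4047/4216 - 51/(240 - 3) = 4047/4216 - 51/237 = 4047/4216 - 51*1/237 = 4047/4216 - 17/79 = 248041/333064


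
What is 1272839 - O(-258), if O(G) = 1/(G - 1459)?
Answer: 2185464564/1717 ≈ 1.2728e+6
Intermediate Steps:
O(G) = 1/(-1459 + G)
1272839 - O(-258) = 1272839 - 1/(-1459 - 258) = 1272839 - 1/(-1717) = 1272839 - 1*(-1/1717) = 1272839 + 1/1717 = 2185464564/1717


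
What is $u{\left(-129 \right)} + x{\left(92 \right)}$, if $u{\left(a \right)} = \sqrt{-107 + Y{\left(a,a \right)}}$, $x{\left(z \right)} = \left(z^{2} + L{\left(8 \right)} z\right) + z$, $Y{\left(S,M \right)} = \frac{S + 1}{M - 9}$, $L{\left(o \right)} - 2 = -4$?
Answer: $8372 + \frac{i \sqrt{505011}}{69} \approx 8372.0 + 10.299 i$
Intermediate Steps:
$L{\left(o \right)} = -2$ ($L{\left(o \right)} = 2 - 4 = -2$)
$Y{\left(S,M \right)} = \frac{1 + S}{-9 + M}$
$x{\left(z \right)} = z^{2} - z$ ($x{\left(z \right)} = \left(z^{2} - 2 z\right) + z = z^{2} - z$)
$u{\left(a \right)} = \sqrt{-107 + \frac{1 + a}{-9 + a}}$
$u{\left(-129 \right)} + x{\left(92 \right)} = \sqrt{2} \sqrt{\frac{482 - -6837}{-9 - 129}} + 92 \left(-1 + 92\right) = \sqrt{2} \sqrt{\frac{482 + 6837}{-138}} + 92 \cdot 91 = \sqrt{2} \sqrt{\left(- \frac{1}{138}\right) 7319} + 8372 = \sqrt{2} \sqrt{- \frac{7319}{138}} + 8372 = \sqrt{2} \frac{i \sqrt{1010022}}{138} + 8372 = \frac{i \sqrt{505011}}{69} + 8372 = 8372 + \frac{i \sqrt{505011}}{69}$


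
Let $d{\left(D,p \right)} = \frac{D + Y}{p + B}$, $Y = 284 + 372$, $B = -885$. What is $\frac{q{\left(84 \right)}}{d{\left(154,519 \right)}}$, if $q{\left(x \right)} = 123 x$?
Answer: $- \frac{70028}{15} \approx -4668.5$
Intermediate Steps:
$Y = 656$
$d{\left(D,p \right)} = \frac{656 + D}{-885 + p}$ ($d{\left(D,p \right)} = \frac{D + 656}{p - 885} = \frac{656 + D}{-885 + p}$)
$\frac{q{\left(84 \right)}}{d{\left(154,519 \right)}} = \frac{123 \cdot 84}{\frac{1}{-885 + 519} \left(656 + 154\right)} = \frac{10332}{\frac{1}{-366} \cdot 810} = \frac{10332}{\left(- \frac{1}{366}\right) 810} = \frac{10332}{- \frac{135}{61}} = 10332 \left(- \frac{61}{135}\right) = - \frac{70028}{15}$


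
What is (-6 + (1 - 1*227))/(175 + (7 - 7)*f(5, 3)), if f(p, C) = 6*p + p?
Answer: -232/175 ≈ -1.3257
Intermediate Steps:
f(p, C) = 7*p
(-6 + (1 - 1*227))/(175 + (7 - 7)*f(5, 3)) = (-6 + (1 - 1*227))/(175 + (7 - 7)*(7*5)) = (-6 + (1 - 227))/(175 + 0*35) = (-6 - 226)/(175 + 0) = -232/175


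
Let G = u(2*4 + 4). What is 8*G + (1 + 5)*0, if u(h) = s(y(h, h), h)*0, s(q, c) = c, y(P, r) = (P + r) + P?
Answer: 0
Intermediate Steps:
y(P, r) = r + 2*P
u(h) = 0 (u(h) = h*0 = 0)
G = 0
8*G + (1 + 5)*0 = 8*0 + (1 + 5)*0 = 0 + 6*0 = 0 + 0 = 0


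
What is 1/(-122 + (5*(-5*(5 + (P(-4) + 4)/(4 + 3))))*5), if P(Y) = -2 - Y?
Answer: -7/5979 ≈ -0.0011708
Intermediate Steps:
1/(-122 + (5*(-5*(5 + (P(-4) + 4)/(4 + 3))))*5) = 1/(-122 + (5*(-5*(5 + ((-2 - 1*(-4)) + 4)/(4 + 3))))*5) = 1/(-122 + (5*(-5*(5 + ((-2 + 4) + 4)/7)))*5) = 1/(-122 + (5*(-5*(5 + (2 + 4)*(⅐))))*5) = 1/(-122 + (5*(-5*(5 + 6*(⅐))))*5) = 1/(-122 + (5*(-5*(5 + 6/7)))*5) = 1/(-122 + (5*(-5*41/7))*5) = 1/(-122 + (5*(-205/7))*5) = 1/(-122 - 1025/7*5) = 1/(-122 - 5125/7) = 1/(-5979/7) = -7/5979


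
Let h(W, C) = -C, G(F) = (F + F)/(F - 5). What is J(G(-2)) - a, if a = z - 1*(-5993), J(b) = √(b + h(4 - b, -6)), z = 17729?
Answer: -23722 + √322/7 ≈ -23719.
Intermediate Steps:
G(F) = 2*F/(-5 + F) (G(F) = (2*F)/(-5 + F) = 2*F/(-5 + F))
J(b) = √(6 + b) (J(b) = √(b - 1*(-6)) = √(b + 6) = √(6 + b))
a = 23722 (a = 17729 - 1*(-5993) = 17729 + 5993 = 23722)
J(G(-2)) - a = √(6 + 2*(-2)/(-5 - 2)) - 1*23722 = √(6 + 2*(-2)/(-7)) - 23722 = √(6 + 2*(-2)*(-⅐)) - 23722 = √(6 + 4/7) - 23722 = √(46/7) - 23722 = √322/7 - 23722 = -23722 + √322/7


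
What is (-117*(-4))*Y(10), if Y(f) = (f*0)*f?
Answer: 0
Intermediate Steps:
Y(f) = 0 (Y(f) = 0*f = 0)
(-117*(-4))*Y(10) = -117*(-4)*0 = -39*(-12)*0 = 468*0 = 0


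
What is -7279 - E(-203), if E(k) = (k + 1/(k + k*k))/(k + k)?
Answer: -121192289861/16648436 ≈ -7279.5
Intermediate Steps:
E(k) = (k + 1/(k + k²))/(2*k) (E(k) = (k + 1/(k + k²))/((2*k)) = (k + 1/(k + k²))*(1/(2*k)) = (k + 1/(k + k²))/(2*k))
-7279 - E(-203) = -7279 - (1 + (-203)² + (-203)³)/(2*(-203)²*(1 - 203)) = -7279 - (1 + 41209 - 8365427)/(2*41209*(-202)) = -7279 - (-1)*(-8324217)/(2*41209*202) = -7279 - 1*8324217/16648436 = -7279 - 8324217/16648436 = -121192289861/16648436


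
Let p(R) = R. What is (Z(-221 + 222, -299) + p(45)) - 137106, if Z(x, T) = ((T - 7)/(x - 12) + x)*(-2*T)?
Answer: -1318105/11 ≈ -1.1983e+5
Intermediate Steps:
Z(x, T) = -2*T*(x + (-7 + T)/(-12 + x)) (Z(x, T) = ((-7 + T)/(-12 + x) + x)*(-2*T) = (x + (-7 + T)/(-12 + x))*(-2*T) = -2*T*(x + (-7 + T)/(-12 + x)))
(Z(-221 + 222, -299) + p(45)) - 137106 = (2*(-299)*(7 - 1*(-299) - (-221 + 222)² + 12*(-221 + 222))/(-12 + (-221 + 222)) + 45) - 137106 = (2*(-299)*(7 + 299 - 1*1² + 12*1)/(-12 + 1) + 45) - 137106 = (2*(-299)*(7 + 299 - 1*1 + 12)/(-11) + 45) - 137106 = (2*(-299)*(-1/11)*(7 + 299 - 1 + 12) + 45) - 137106 = (2*(-299)*(-1/11)*317 + 45) - 137106 = (189566/11 + 45) - 137106 = 190061/11 - 137106 = -1318105/11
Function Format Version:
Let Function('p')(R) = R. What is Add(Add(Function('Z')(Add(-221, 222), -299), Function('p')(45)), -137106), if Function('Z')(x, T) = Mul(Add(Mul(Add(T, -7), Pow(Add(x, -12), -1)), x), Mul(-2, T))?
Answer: Rational(-1318105, 11) ≈ -1.1983e+5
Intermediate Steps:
Function('Z')(x, T) = Mul(-2, T, Add(x, Mul(Pow(Add(-12, x), -1), Add(-7, T)))) (Function('Z')(x, T) = Mul(Add(Mul(Add(-7, T), Pow(Add(-12, x), -1)), x), Mul(-2, T)) = Mul(Add(Mul(Pow(Add(-12, x), -1), Add(-7, T)), x), Mul(-2, T)) = Mul(Add(x, Mul(Pow(Add(-12, x), -1), Add(-7, T))), Mul(-2, T)) = Mul(-2, T, Add(x, Mul(Pow(Add(-12, x), -1), Add(-7, T)))))
Add(Add(Function('Z')(Add(-221, 222), -299), Function('p')(45)), -137106) = Add(Add(Mul(2, -299, Pow(Add(-12, Add(-221, 222)), -1), Add(7, Mul(-1, -299), Mul(-1, Pow(Add(-221, 222), 2)), Mul(12, Add(-221, 222)))), 45), -137106) = Add(Add(Mul(2, -299, Pow(Add(-12, 1), -1), Add(7, 299, Mul(-1, Pow(1, 2)), Mul(12, 1))), 45), -137106) = Add(Add(Mul(2, -299, Pow(-11, -1), Add(7, 299, Mul(-1, 1), 12)), 45), -137106) = Add(Add(Mul(2, -299, Rational(-1, 11), Add(7, 299, -1, 12)), 45), -137106) = Add(Add(Mul(2, -299, Rational(-1, 11), 317), 45), -137106) = Add(Add(Rational(189566, 11), 45), -137106) = Add(Rational(190061, 11), -137106) = Rational(-1318105, 11)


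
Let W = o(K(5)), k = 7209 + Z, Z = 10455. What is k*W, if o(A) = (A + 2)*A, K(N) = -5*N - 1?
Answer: 11022336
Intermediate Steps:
K(N) = -1 - 5*N
o(A) = A*(2 + A) (o(A) = (2 + A)*A = A*(2 + A))
k = 17664 (k = 7209 + 10455 = 17664)
W = 624 (W = (-1 - 5*5)*(2 + (-1 - 5*5)) = (-1 - 25)*(2 + (-1 - 25)) = -26*(2 - 26) = -26*(-24) = 624)
k*W = 17664*624 = 11022336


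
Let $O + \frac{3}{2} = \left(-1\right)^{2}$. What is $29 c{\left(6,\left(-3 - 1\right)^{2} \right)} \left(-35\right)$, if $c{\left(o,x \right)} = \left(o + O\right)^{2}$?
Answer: $- \frac{122815}{4} \approx -30704.0$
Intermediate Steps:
$O = - \frac{1}{2}$ ($O = - \frac{3}{2} + \left(-1\right)^{2} = - \frac{3}{2} + 1 = - \frac{1}{2} \approx -0.5$)
$c{\left(o,x \right)} = \left(- \frac{1}{2} + o\right)^{2}$ ($c{\left(o,x \right)} = \left(o - \frac{1}{2}\right)^{2} = \left(- \frac{1}{2} + o\right)^{2}$)
$29 c{\left(6,\left(-3 - 1\right)^{2} \right)} \left(-35\right) = 29 \frac{\left(-1 + 2 \cdot 6\right)^{2}}{4} \left(-35\right) = 29 \frac{\left(-1 + 12\right)^{2}}{4} \left(-35\right) = 29 \frac{11^{2}}{4} \left(-35\right) = 29 \cdot \frac{1}{4} \cdot 121 \left(-35\right) = 29 \cdot \frac{121}{4} \left(-35\right) = \frac{3509}{4} \left(-35\right) = - \frac{122815}{4}$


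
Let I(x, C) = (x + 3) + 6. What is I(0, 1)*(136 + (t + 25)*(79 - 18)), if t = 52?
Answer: 43497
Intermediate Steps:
I(x, C) = 9 + x (I(x, C) = (3 + x) + 6 = 9 + x)
I(0, 1)*(136 + (t + 25)*(79 - 18)) = (9 + 0)*(136 + (52 + 25)*(79 - 18)) = 9*(136 + 77*61) = 9*(136 + 4697) = 9*4833 = 43497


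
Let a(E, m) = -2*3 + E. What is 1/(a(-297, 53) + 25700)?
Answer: 1/25397 ≈ 3.9375e-5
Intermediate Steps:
a(E, m) = -6 + E
1/(a(-297, 53) + 25700) = 1/((-6 - 297) + 25700) = 1/(-303 + 25700) = 1/25397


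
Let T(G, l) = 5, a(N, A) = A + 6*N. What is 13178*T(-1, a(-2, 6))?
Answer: 65890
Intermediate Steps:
13178*T(-1, a(-2, 6)) = 13178*5 = 65890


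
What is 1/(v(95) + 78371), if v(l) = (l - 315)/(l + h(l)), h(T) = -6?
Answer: 89/6974799 ≈ 1.2760e-5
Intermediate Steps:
v(l) = (-315 + l)/(-6 + l) (v(l) = (l - 315)/(l - 6) = (-315 + l)/(-6 + l))
1/(v(95) + 78371) = 1/((-315 + 95)/(-6 + 95) + 78371) = 1/(-220/89 + 78371) = 1/(6974799/89) = 89/6974799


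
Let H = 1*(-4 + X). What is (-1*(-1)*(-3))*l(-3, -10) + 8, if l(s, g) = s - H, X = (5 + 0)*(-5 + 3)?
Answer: -25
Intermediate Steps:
X = -10 (X = 5*(-2) = -10)
H = -14 (H = 1*(-4 - 10) = 1*(-14) = -14)
l(s, g) = 14 + s (l(s, g) = s - 1*(-14) = s + 14 = 14 + s)
(-1*(-1)*(-3))*l(-3, -10) + 8 = (-1*(-1)*(-3))*(14 - 3) + 8 = (1*(-3))*11 + 8 = -3*11 + 8 = -33 + 8 = -25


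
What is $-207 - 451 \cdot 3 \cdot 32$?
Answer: $-43503$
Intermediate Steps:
$-207 - 451 \cdot 3 \cdot 32 = -207 - 43296 = -43503$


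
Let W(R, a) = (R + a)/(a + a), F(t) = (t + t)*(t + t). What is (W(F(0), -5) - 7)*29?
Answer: -377/2 ≈ -188.50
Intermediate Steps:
F(t) = 4*t² (F(t) = (2*t)*(2*t) = 4*t²)
W(R, a) = (R + a)/(2*a) (W(R, a) = (R + a)/((2*a)) = (R + a)*(1/(2*a)) = (R + a)/(2*a))
(W(F(0), -5) - 7)*29 = ((½)*(4*0² - 5)/(-5) - 7)*29 = ((½)*(-⅕)*(4*0 - 5) - 7)*29 = ((½)*(-⅕)*(0 - 5) - 7)*29 = ((½)*(-⅕)*(-5) - 7)*29 = (½ - 7)*29 = -13/2*29 = -377/2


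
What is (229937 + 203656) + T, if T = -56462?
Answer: 377131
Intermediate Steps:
(229937 + 203656) + T = (229937 + 203656) - 56462 = 433593 - 56462 = 377131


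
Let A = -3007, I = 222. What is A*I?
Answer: -667554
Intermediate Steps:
A*I = -3007*222 = -667554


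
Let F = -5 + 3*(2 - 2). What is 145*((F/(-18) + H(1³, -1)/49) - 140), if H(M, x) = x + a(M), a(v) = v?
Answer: -364675/18 ≈ -20260.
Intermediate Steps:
H(M, x) = M + x (H(M, x) = x + M = M + x)
F = -5 (F = -5 + 3*0 = -5 + 0 = -5)
145*((F/(-18) + H(1³, -1)/49) - 140) = 145*((-5/(-18) + (1³ - 1)/49) - 140) = 145*((-5*(-1/18) + (1 - 1)*(1/49)) - 140) = 145*((5/18 + 0*(1/49)) - 140) = 145*((5/18 + 0) - 140) = 145*(5/18 - 140) = 145*(-2515/18) = -364675/18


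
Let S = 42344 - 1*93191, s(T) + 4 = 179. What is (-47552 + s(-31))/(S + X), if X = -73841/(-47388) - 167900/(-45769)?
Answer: 102756040301244/110270791988155 ≈ 0.93185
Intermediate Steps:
s(T) = 175 (s(T) = -4 + 179 = 175)
S = -50847 (S = 42344 - 93191 = -50847)
X = 11336073929/2168901372 (X = -73841*(-1/47388) - 167900*(-1/45769) = 73841/47388 + 167900/45769 = 11336073929/2168901372 ≈ 5.2266)
(-47552 + s(-31))/(S + X) = (-47552 + 175)/(-50847 + 11336073929/2168901372) = -47377/(-110270791988155/2168901372) = -47377*(-2168901372/110270791988155) = 102756040301244/110270791988155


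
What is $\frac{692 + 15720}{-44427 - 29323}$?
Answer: $- \frac{8206}{36875} \approx -0.22254$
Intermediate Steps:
$\frac{692 + 15720}{-44427 - 29323} = \frac{16412}{-73750} = 16412 \left(- \frac{1}{73750}\right) = - \frac{8206}{36875}$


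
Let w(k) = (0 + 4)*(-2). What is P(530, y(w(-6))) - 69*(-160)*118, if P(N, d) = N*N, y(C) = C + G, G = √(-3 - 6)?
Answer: 1583620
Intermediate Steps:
G = 3*I (G = √(-9) = 3*I ≈ 3.0*I)
w(k) = -8 (w(k) = 4*(-2) = -8)
y(C) = C + 3*I
P(N, d) = N²
P(530, y(w(-6))) - 69*(-160)*118 = 530² - 69*(-160)*118 = 280900 + 11040*118 = 280900 + 1302720 = 1583620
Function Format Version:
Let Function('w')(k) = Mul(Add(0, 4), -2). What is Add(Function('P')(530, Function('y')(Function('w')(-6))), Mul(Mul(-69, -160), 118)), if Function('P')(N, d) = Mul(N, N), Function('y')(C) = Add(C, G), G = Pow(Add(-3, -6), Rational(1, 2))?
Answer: 1583620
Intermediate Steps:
G = Mul(3, I) (G = Pow(-9, Rational(1, 2)) = Mul(3, I) ≈ Mul(3.0000, I))
Function('w')(k) = -8 (Function('w')(k) = Mul(4, -2) = -8)
Function('y')(C) = Add(C, Mul(3, I))
Function('P')(N, d) = Pow(N, 2)
Add(Function('P')(530, Function('y')(Function('w')(-6))), Mul(Mul(-69, -160), 118)) = Add(Pow(530, 2), Mul(Mul(-69, -160), 118)) = Add(280900, Mul(11040, 118)) = Add(280900, 1302720) = 1583620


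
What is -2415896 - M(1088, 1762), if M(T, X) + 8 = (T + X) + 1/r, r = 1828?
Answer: -4421453065/1828 ≈ -2.4187e+6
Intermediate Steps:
M(T, X) = -14623/1828 + T + X (M(T, X) = -8 + ((T + X) + 1/1828) = -8 + (1/1828 + T + X) = -14623/1828 + T + X)
-2415896 - M(1088, 1762) = -2415896 - (-14623/1828 + 1088 + 1762) = -2415896 - 1*5195177/1828 = -2415896 - 5195177/1828 = -4421453065/1828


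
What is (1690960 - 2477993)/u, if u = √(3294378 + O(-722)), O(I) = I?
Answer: -787033*√823414/1646828 ≈ -433.66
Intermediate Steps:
u = 2*√823414 (u = √(3294378 - 722) = √3293656 = 2*√823414 ≈ 1814.8)
(1690960 - 2477993)/u = (1690960 - 2477993)/((2*√823414)) = -787033*√823414/1646828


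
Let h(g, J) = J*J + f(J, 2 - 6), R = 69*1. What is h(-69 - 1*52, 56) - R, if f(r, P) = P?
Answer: 3063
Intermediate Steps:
R = 69
h(g, J) = -4 + J² (h(g, J) = J*J + (2 - 6) = J² - 4 = -4 + J²)
h(-69 - 1*52, 56) - R = (-4 + 56²) - 1*69 = (-4 + 3136) - 69 = 3132 - 69 = 3063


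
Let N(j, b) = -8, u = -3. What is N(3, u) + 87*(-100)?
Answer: -8708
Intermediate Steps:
N(3, u) + 87*(-100) = -8 + 87*(-100) = -8 - 8700 = -8708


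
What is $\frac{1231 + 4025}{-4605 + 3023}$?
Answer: $- \frac{2628}{791} \approx -3.3224$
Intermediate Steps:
$\frac{1231 + 4025}{-4605 + 3023} = \frac{5256}{-1582} = 5256 \left(- \frac{1}{1582}\right) = - \frac{2628}{791}$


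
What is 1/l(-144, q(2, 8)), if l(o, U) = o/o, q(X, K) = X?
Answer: 1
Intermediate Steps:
l(o, U) = 1
1/l(-144, q(2, 8)) = 1/1 = 1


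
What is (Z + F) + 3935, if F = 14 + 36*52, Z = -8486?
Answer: -2665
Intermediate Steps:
F = 1886 (F = 14 + 1872 = 1886)
(Z + F) + 3935 = (-8486 + 1886) + 3935 = -6600 + 3935 = -2665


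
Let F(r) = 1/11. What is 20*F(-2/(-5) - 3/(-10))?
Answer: 20/11 ≈ 1.8182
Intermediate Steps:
F(r) = 1/11
20*F(-2/(-5) - 3/(-10)) = 20*(1/11) = 20/11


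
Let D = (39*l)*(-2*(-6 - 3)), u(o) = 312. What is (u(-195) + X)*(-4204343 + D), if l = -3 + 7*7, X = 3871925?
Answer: -16155170248087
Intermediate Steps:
l = 46 (l = -3 + 49 = 46)
D = 32292 (D = (39*46)*(-2*(-6 - 3)) = 1794*(-2*(-9)) = 1794*18 = 32292)
(u(-195) + X)*(-4204343 + D) = (312 + 3871925)*(-4204343 + 32292) = 3872237*(-4172051) = -16155170248087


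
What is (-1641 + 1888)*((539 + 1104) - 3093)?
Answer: -358150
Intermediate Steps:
(-1641 + 1888)*((539 + 1104) - 3093) = 247*(1643 - 3093) = 247*(-1450) = -358150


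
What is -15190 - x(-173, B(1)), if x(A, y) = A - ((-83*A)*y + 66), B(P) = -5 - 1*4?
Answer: -144182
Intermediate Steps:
B(P) = -9 (B(P) = -5 - 4 = -9)
x(A, y) = -66 + A + 83*A*y (x(A, y) = A - (-83*A*y + 66) = A - (66 - 83*A*y) = A + (-66 + 83*A*y) = -66 + A + 83*A*y)
-15190 - x(-173, B(1)) = -15190 - (-66 - 173 + 83*(-173)*(-9)) = -15190 - (-66 - 173 + 129231) = -15190 - 1*128992 = -15190 - 128992 = -144182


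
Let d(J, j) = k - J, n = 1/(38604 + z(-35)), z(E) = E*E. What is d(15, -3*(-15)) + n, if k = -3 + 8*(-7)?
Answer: -2947345/39829 ≈ -74.000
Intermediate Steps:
z(E) = E**2
k = -59 (k = -3 - 56 = -59)
n = 1/39829 (n = 1/(38604 + (-35)**2) = 1/(38604 + 1225) = 1/39829 ≈ 2.5107e-5)
d(J, j) = -59 - J
d(15, -3*(-15)) + n = (-59 - 1*15) + 1/39829 = (-59 - 15) + 1/39829 = -74 + 1/39829 = -2947345/39829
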